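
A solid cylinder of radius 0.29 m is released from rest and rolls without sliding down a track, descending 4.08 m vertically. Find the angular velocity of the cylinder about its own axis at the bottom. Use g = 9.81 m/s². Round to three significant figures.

The moment of inertia is (1/2)MR², giving k ≡ I/(MR²) = 0.5.
Rolling without slipping gives ω = v/R, so the total kinetic energy is ½Mv² + ½Iω² = ½(1+k)Mv² = (3/4)Mv².
Energy conservation Mgh = ½(1+k)Mv² gives v = √(2gh/(1+k)) = √(2 × 9.81 × 4.08 / 1.5) = 7.305 m/s.
The angular speed follows from ω = v/R = 7.305/0.29 ≈ 25.2 rad/s.

ω ≈ 25.2 rad/s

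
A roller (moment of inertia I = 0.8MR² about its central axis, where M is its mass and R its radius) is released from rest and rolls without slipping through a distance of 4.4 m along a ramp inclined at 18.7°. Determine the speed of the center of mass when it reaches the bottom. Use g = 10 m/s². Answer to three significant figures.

Here I = 0.8MR², so the shape factor k = I/(MR²) = 0.8.
The rolling condition ω = v/R makes the rotational term ½I(v/R)² = ½kMv², so KE_total = ½(1+k)Mv² = (9/10)Mv².
The vertical drop is h = L sinθ = 4.4 × sin18.7° = 1.411 m.
Setting Mgh = (9/10)Mv² gives v = √(2gh/(1+k)) = √(2·10·1.411/1.8) ≈ 3.96 m/s.

v ≈ 3.96 m/s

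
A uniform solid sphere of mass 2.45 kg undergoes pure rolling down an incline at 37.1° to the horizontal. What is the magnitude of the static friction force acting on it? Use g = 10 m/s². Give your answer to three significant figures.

With I = (2/5)MR², the ratio k = I/(MR²) is 0.4.
Newton's second law down the slope: Mg sinθ − f = Ma. The torque equation fR = Iα (with α = a/R) gives f = kMa.
Combining, a = g sinθ/(1+k) and f = kMa = kMg sinθ/(1+k).
f = 0.4 × 2.45 × 10 × sin37.1° / 1.4 ≈ 4.22 N.

f ≈ 4.22 N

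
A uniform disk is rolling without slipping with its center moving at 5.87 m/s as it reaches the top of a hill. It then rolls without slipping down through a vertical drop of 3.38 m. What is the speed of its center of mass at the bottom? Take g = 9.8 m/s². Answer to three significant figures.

v ≈ 8.87 m/s

Here I = (1/2)MR², so the shape factor k = I/(MR²) = 0.5.
The rolling condition ω = v/R makes the rotational term ½I(v/R)² = ½kMv², so KE_total = ½(1+k)Mv² = (3/4)Mv².
Energy conservation: (3/4)Mv₀² + Mgh = (3/4)Mv², so v² = v₀² + 2gh/(1+k).
v = √(5.87² + 2×9.8×3.38/1.5) = √78.62 ≈ 8.87 m/s.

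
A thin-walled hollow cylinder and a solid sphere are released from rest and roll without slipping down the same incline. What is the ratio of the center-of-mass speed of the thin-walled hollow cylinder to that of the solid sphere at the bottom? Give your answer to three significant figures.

v_ratio ≈ 0.837

Each satisfies Mgh = ½(1+k)Mv² with k = I/(MR²), so v ∝ 1/√(1+k).
For the thin-walled hollow cylinder k = 1; for the solid sphere k = 0.4.
v₁/v₂ = √((1+k₂)/(1+k₁)) = √(1.4/2) ≈ 0.837.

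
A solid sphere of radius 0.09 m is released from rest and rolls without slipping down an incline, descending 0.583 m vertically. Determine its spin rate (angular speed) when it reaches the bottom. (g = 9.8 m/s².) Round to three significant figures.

With I = (2/5)MR², the ratio k = I/(MR²) is 0.4.
Pure rolling means v = ωR; then KE = ½Mv² + ½I(v/R)² = ½(1+k)Mv² = (7/10)Mv².
Energy conservation Mgh = ½(1+k)Mv² gives v = √(2gh/(1+k)) = √(2 × 9.8 × 0.583 / 1.4) = 2.857 m/s.
The angular speed follows from ω = v/R = 2.857/0.09 ≈ 31.7 rad/s.

ω ≈ 31.7 rad/s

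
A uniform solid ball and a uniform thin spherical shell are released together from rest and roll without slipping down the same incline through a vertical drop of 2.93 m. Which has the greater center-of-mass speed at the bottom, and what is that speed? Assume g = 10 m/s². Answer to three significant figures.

For rolling without slipping, Mgh = ½(1+k)Mv² where k = I/(MR²), so v = √(2gh/(1+k)).
Uniform solid ball: k = 0.4, giving v = √(2×10×2.93/1.4) = 6.47 m/s.
Uniform thin spherical shell: k = 2/3, giving v = √(2×10×2.93/1.667) = 5.93 m/s.
The smaller k wins: the uniform solid ball, at ≈ 6.47 m/s.

the uniform solid ball, at v ≈ 6.47 m/s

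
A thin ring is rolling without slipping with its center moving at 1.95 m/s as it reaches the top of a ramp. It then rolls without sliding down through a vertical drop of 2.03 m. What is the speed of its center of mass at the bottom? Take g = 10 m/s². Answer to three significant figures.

The moment of inertia is MR², giving k ≡ I/(MR²) = 1.
Pure rolling means v = ωR; then KE = ½Mv² + ½I(v/R)² = ½(1+k)Mv² = Mv².
Conserving energy between top and bottom: Mv² = Mv₀² + Mgh, hence v² = v₀² + 2gh/(1+k).
v = √(1.95² + 2×10×2.03/2) = √24.1 ≈ 4.91 m/s.

v ≈ 4.91 m/s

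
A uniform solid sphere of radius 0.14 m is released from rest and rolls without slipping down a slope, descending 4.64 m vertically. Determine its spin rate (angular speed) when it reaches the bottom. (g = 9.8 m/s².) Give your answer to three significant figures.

ω ≈ 57.6 rad/s

The moment of inertia is (2/5)MR², giving k ≡ I/(MR²) = 0.4.
Rolling without slipping gives ω = v/R, so the total kinetic energy is ½Mv² + ½Iω² = ½(1+k)Mv² = (7/10)Mv².
Energy conservation Mgh = ½(1+k)Mv² gives v = √(2gh/(1+k)) = √(2 × 9.8 × 4.64 / 1.4) = 8.06 m/s.
Then ω = v/R = 8.06 / 0.14 ≈ 57.6 rad/s.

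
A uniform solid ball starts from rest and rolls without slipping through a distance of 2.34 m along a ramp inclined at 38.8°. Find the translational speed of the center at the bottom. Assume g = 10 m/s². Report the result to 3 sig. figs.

v ≈ 4.58 m/s

Here I = (2/5)MR², so the shape factor k = I/(MR²) = 0.4.
Pure rolling means v = ωR; then KE = ½Mv² + ½I(v/R)² = ½(1+k)Mv² = (7/10)Mv².
The vertical drop is h = L sinθ = 2.34 × sin38.8° = 1.466 m.
Energy conservation: Mgh = (7/10)Mv², so v = √(2gh/(1+k)) = √(2 × 10 × 1.466 / 1.4) ≈ 4.58 m/s.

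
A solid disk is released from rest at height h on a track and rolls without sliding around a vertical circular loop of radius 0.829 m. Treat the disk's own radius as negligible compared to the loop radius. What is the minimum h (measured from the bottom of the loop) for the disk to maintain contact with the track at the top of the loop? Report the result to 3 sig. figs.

h_min ≈ 2.28 m

Here I = (1/2)MR², so the shape factor k = I/(MR²) = 0.5.
At the top, contact is just lost when gravity alone supplies the centripetal force: Mg = Mv_top²/r, i.e. v_top² = gr.
With ω = v/R, the kinetic energy at speed v is ½(1+k)Mv² = (3/4)Mv².
Energy conservation from release (height h) to the top (height 2r): Mgh = Mg(2r) + (3/4)M·gr.
Thus h_min = 2r + (1+k)r/2 = r(2 + 1.5/2) = 0.829 × 2.75 ≈ 2.28 m.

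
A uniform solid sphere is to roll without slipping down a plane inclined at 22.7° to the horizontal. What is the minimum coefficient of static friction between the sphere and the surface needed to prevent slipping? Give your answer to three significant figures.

μ_min ≈ 0.120

Here I = (2/5)MR², so the shape factor k = I/(MR²) = 0.4.
Newton's second law down the slope: Mg sinθ − f = Ma. The torque equation fR = Iα (with α = a/R) gives f = kMa.
These give a = g sinθ/(1+k) and the required friction f = kMg sinθ/(1+k).
With N = Mg cosθ, the no-slip condition f ≤ μN gives μ_min = f/N = k tanθ/(1+k).
μ_min = 0.4 × tan22.7° / 1.4 ≈ 0.120.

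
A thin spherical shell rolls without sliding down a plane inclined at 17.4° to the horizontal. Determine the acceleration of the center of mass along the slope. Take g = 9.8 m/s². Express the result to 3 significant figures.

Here I = (2/3)MR², so the shape factor k = I/(MR²) = 2/3.
Newton's second law down the slope: Mg sinθ − f = Ma. The torque equation fR = Iα (with α = a/R) gives f = kMa.
Eliminating f: Mg sinθ = (1+k)Ma, so a = g sinθ/(1+k) = 9.8 × sin17.4° / 1.667 ≈ 1.76 m/s².

a ≈ 1.76 m/s²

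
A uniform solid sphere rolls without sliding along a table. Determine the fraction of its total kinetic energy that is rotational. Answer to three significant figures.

fraction ≈ 0.286

For this body I = (2/5)MR², i.e. k = I/(MR²) = 0.4.
With ω = v/R, KE_trans = ½Mv² and KE_rot = ½Iω² = ½kMv², so KE_total = ½(1+k)Mv².
The rotational fraction is therefore k/(1+k) = 0.4/1.4 ≈ 0.286.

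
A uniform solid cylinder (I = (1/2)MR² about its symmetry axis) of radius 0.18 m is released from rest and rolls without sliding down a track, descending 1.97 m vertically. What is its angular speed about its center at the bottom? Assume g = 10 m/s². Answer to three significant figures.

Here I = (1/2)MR², so the shape factor k = I/(MR²) = 0.5.
Pure rolling means v = ωR; then KE = ½Mv² + ½I(v/R)² = ½(1+k)Mv² = (3/4)Mv².
Energy conservation Mgh = ½(1+k)Mv² gives v = √(2gh/(1+k)) = √(2 × 10 × 1.97 / 1.5) = 5.125 m/s.
Then ω = v/R = 5.125 / 0.18 ≈ 28.5 rad/s.

ω ≈ 28.5 rad/s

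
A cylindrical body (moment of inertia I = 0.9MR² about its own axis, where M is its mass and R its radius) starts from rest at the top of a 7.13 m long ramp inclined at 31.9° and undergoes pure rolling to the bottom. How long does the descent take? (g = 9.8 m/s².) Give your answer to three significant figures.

The moment of inertia is 0.9MR², giving k ≡ I/(MR²) = 0.9.
Translational: Mg sinθ − f = Ma. Rotational about the CM: fR = Iα = kMRa, so f = kMa.
Hence a = g sinθ/(1+k) = 9.8×sin31.9°/1.9 = 2.726 m/s².
With constant a from rest, t = √(2L/a) = √(2·7.13/2.726) ≈ 2.29 s.

t ≈ 2.29 s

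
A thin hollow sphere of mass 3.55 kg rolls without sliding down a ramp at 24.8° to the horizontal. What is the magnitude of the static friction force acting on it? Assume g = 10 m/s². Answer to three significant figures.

With I = (2/3)MR², the ratio k = I/(MR²) is 2/3.
Translational: Mg sinθ − f = Ma. Rotational about the CM: fR = Iα = kMRa, so f = kMa.
Combining, a = g sinθ/(1+k) and f = kMa = kMg sinθ/(1+k).
f = (2/3) × 3.55 × 10 × sin24.8° / 1.667 ≈ 5.96 N.

f ≈ 5.96 N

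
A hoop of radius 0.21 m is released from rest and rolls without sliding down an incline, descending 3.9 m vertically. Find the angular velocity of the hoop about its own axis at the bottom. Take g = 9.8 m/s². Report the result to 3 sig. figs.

ω ≈ 29.4 rad/s

Here I = MR², so the shape factor k = I/(MR²) = 1.
Pure rolling means v = ωR; then KE = ½Mv² + ½I(v/R)² = ½(1+k)Mv² = Mv².
Energy conservation Mgh = ½(1+k)Mv² gives v = √(2gh/(1+k)) = √(2 × 9.8 × 3.9 / 2) = 6.182 m/s.
The angular speed follows from ω = v/R = 6.182/0.21 ≈ 29.4 rad/s.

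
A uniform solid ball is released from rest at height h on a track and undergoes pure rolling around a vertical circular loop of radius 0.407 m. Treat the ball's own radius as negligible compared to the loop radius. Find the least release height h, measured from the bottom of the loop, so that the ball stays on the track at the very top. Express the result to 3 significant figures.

h_min ≈ 1.10 m

Here I = (2/5)MR², so the shape factor k = I/(MR²) = 0.4.
At the top of the loop, the minimum-contact condition is Mg = Mv_top²/r, so v_top² = gr.
With ω = v/R, the kinetic energy at speed v is ½(1+k)Mv² = (7/10)Mv².
Energy conservation from release (height h) to the top (height 2r): Mgh = Mg(2r) + (7/10)M·gr.
Thus h_min = 2r + (1+k)r/2 = r(2 + 1.4/2) = 0.407 × 2.7 ≈ 1.10 m.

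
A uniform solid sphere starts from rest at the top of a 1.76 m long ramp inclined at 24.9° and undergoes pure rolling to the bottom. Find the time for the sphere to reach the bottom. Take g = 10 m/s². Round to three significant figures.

Here I = (2/5)MR², so the shape factor k = I/(MR²) = 0.4.
Translational: Mg sinθ − f = Ma. Rotational about the CM: fR = Iα = kMRa, so f = kMa.
Hence a = g sinθ/(1+k) = 10×sin24.9°/1.4 = 3.007 m/s².
With constant a from rest, t = √(2L/a) = √(2·1.76/3.007) ≈ 1.08 s.

t ≈ 1.08 s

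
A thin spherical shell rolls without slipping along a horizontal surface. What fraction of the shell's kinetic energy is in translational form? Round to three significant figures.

fraction ≈ 0.600

Here I = (2/3)MR², so the shape factor k = I/(MR²) = 2/3.
With ω = v/R, KE_trans = ½Mv² and KE_rot = ½Iω² = ½kMv², so KE_total = ½(1+k)Mv².
The translational fraction is therefore 1/(1+k) = 1/1.667 ≈ 0.600.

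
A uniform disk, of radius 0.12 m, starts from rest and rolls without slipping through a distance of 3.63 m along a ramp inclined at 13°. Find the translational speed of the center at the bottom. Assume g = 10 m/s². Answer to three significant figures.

v ≈ 3.30 m/s

With I = (1/2)MR², the ratio k = I/(MR²) is 0.5.
Pure rolling means v = ωR; then KE = ½Mv² + ½I(v/R)² = ½(1+k)Mv² = (3/4)Mv².
The vertical drop is h = L sinθ = 3.63 × sin13° = 0.8166 m.
Energy conservation: Mgh = (3/4)Mv², so v = √(2gh/(1+k)) = √(2 × 10 × 0.8166 / 1.5) ≈ 3.30 m/s.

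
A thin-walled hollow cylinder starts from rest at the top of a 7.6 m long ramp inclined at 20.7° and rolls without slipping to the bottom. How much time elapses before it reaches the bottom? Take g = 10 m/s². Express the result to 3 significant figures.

t ≈ 2.93 s

With I = MR², the ratio k = I/(MR²) is 1.
Newton's second law down the slope: Mg sinθ − f = Ma. The torque equation fR = Iα (with α = a/R) gives f = kMa.
Hence a = g sinθ/(1+k) = 10×sin20.7°/2 = 1.767 m/s².
Starting from rest, L = ½at², so t = √(2L/a) = √(2×7.6/1.767) ≈ 2.93 s.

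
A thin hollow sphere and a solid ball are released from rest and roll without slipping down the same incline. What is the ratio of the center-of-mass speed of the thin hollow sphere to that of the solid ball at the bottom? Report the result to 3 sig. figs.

Each satisfies Mgh = ½(1+k)Mv² with k = I/(MR²), so v ∝ 1/√(1+k).
For the thin hollow sphere k = 2/3; for the solid ball k = 0.4.
v₁/v₂ = √((1+k₂)/(1+k₁)) = √(1.4/1.667) ≈ 0.917.

v_ratio ≈ 0.917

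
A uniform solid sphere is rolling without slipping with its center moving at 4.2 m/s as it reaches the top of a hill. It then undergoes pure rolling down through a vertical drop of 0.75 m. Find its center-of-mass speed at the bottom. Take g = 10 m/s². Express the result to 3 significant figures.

v ≈ 5.32 m/s

With I = (2/5)MR², the ratio k = I/(MR²) is 0.4.
Pure rolling means v = ωR; then KE = ½Mv² + ½I(v/R)² = ½(1+k)Mv² = (7/10)Mv².
Energy conservation: (7/10)Mv₀² + Mgh = (7/10)Mv², so v² = v₀² + 2gh/(1+k).
v = √(4.2² + 2×10×0.75/1.4) = √28.35 ≈ 5.32 m/s.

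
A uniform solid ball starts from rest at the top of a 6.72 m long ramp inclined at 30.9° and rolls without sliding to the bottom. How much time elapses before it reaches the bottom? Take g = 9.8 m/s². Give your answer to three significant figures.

t ≈ 1.93 s

Here I = (2/5)MR², so the shape factor k = I/(MR²) = 0.4.
Translational: Mg sinθ − f = Ma. Rotational about the CM: fR = Iα = kMRa, so f = kMa.
Hence a = g sinθ/(1+k) = 9.8×sin30.9°/1.4 = 3.595 m/s².
With constant a from rest, t = √(2L/a) = √(2·6.72/3.595) ≈ 1.93 s.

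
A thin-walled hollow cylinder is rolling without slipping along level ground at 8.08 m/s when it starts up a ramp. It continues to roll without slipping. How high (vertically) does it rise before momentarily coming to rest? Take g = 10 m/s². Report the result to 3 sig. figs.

Here I = MR², so the shape factor k = I/(MR²) = 1.
The rolling condition ω = v/R makes the rotational term ½I(v/R)² = ½kMv², so KE_total = ½(1+k)Mv² = Mv².
At the top the kinetic energy is zero, so Mv₀² = Mgh.
Thus h = (1+k)v₀²/(2g) = 2 × 8.08² / (2 × 10) ≈ 6.53 m.

h ≈ 6.53 m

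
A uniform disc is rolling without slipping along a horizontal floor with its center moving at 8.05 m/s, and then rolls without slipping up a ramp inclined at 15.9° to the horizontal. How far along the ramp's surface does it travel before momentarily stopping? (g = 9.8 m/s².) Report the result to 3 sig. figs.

d ≈ 18.1 m

The moment of inertia is (1/2)MR², giving k ≡ I/(MR²) = 0.5.
The rolling condition ω = v/R makes the rotational term ½I(v/R)² = ½kMv², so KE_total = ½(1+k)Mv² = (3/4)Mv².
Setting this equal to Mgh gives the vertical rise h = (1+k)v₀²/(2g) = 1.5×8.05²/(2×9.8) = 4.959 m.
The distance along the slope is d = h/sinθ = 4.959/sin15.9° ≈ 18.1 m.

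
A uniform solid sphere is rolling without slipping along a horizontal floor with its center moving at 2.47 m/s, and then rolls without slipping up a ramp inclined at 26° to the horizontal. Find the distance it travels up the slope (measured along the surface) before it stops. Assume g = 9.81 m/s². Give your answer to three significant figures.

With I = (2/5)MR², the ratio k = I/(MR²) is 0.4.
Rolling without slipping gives ω = v/R, so the total kinetic energy is ½Mv² + ½Iω² = ½(1+k)Mv² = (7/10)Mv².
Setting this equal to Mgh gives the vertical rise h = (1+k)v₀²/(2g) = 1.4×2.47²/(2×9.81) = 0.4353 m.
The distance along the slope is d = h/sinθ = 0.4353/sin26° ≈ 0.993 m.

d ≈ 0.993 m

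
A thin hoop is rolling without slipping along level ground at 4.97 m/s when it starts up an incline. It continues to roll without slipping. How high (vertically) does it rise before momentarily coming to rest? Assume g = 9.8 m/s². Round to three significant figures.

h ≈ 2.52 m

The moment of inertia is MR², giving k ≡ I/(MR²) = 1.
The rolling condition ω = v/R makes the rotational term ½I(v/R)² = ½kMv², so KE_total = ½(1+k)Mv² = Mv².
All of this converts to potential energy at the highest point: Mv₀² = Mgh.
Thus h = (1+k)v₀²/(2g) = 2 × 4.97² / (2 × 9.8) ≈ 2.52 m.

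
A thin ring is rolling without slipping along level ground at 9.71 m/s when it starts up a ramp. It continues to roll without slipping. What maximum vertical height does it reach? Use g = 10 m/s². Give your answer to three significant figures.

h ≈ 9.43 m

The moment of inertia is MR², giving k ≡ I/(MR²) = 1.
The rolling condition ω = v/R makes the rotational term ½I(v/R)² = ½kMv², so KE_total = ½(1+k)Mv² = Mv².
At the top the kinetic energy is zero, so Mv₀² = Mgh.
Thus h = (1+k)v₀²/(2g) = 2 × 9.71² / (2 × 10) ≈ 9.43 m.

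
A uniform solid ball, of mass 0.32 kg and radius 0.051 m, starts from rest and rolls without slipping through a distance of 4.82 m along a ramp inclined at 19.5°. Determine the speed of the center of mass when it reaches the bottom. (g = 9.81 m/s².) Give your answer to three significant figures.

The moment of inertia is (2/5)MR², giving k ≡ I/(MR²) = 0.4.
Since it rolls without slipping, ω = v/R and KE = ½Mv² + ½Iω² = ½(1+k)Mv² = (7/10)Mv².
The vertical drop is h = L sinθ = 4.82 × sin19.5° = 1.609 m.
Setting Mgh = (7/10)Mv² gives v = √(2gh/(1+k)) = √(2·9.81·1.609/1.4) ≈ 4.75 m/s.

v ≈ 4.75 m/s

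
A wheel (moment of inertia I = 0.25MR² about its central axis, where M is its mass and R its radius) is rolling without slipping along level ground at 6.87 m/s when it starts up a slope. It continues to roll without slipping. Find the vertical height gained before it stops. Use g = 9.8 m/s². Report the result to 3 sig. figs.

For this body I = 0.25MR², i.e. k = I/(MR²) = 0.25.
Rolling without slipping gives ω = v/R, so the total kinetic energy is ½Mv² + ½Iω² = ½(1+k)Mv² = (5/8)Mv².
At the top the kinetic energy is zero, so (5/8)Mv₀² = Mgh.
Thus h = (1+k)v₀²/(2g) = 1.25 × 6.87² / (2 × 9.8) ≈ 3.01 m.

h ≈ 3.01 m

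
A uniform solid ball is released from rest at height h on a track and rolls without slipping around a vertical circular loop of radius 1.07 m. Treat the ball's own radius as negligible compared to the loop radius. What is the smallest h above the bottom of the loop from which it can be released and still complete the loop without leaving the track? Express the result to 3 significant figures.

With I = (2/5)MR², the ratio k = I/(MR²) is 0.4.
At the top, contact is just lost when gravity alone supplies the centripetal force: Mg = Mv_top²/r, i.e. v_top² = gr.
With ω = v/R, the kinetic energy at speed v is ½(1+k)Mv² = (7/10)Mv².
Energy conservation from release (height h) to the top (height 2r): Mgh = Mg(2r) + (7/10)M·gr.
Thus h_min = 2r + (1+k)r/2 = r(2 + 1.4/2) = 1.07 × 2.7 ≈ 2.89 m.

h_min ≈ 2.89 m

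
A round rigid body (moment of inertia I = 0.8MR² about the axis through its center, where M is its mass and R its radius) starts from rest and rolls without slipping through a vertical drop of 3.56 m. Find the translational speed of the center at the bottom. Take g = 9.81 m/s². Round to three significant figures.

v ≈ 6.23 m/s

With I = 0.8MR², the ratio k = I/(MR²) is 0.8.
Since it rolls without slipping, ω = v/R and KE = ½Mv² + ½Iω² = ½(1+k)Mv² = (9/10)Mv².
Setting Mgh = (9/10)Mv² gives v = √(2gh/(1+k)) = √(2·9.81·3.56/1.8) ≈ 6.23 m/s.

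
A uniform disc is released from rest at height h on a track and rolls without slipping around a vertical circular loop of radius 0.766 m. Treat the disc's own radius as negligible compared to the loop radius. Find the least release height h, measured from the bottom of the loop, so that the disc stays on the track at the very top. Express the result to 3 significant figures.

h_min ≈ 2.11 m

Here I = (1/2)MR², so the shape factor k = I/(MR²) = 0.5.
At the top, contact is just lost when gravity alone supplies the centripetal force: Mg = Mv_top²/r, i.e. v_top² = gr.
With ω = v/R, the kinetic energy at speed v is ½(1+k)Mv² = (3/4)Mv².
Energy conservation from release (height h) to the top (height 2r): Mgh = Mg(2r) + (3/4)M·gr.
Thus h_min = 2r + (1+k)r/2 = r(2 + 1.5/2) = 0.766 × 2.75 ≈ 2.11 m.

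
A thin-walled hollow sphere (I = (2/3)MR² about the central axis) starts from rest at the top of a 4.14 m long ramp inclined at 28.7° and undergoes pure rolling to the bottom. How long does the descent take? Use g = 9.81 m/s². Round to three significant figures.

Here I = (2/3)MR², so the shape factor k = I/(MR²) = 2/3.
Newton's second law down the slope: Mg sinθ − f = Ma. The torque equation fR = Iα (with α = a/R) gives f = kMa.
Hence a = g sinθ/(1+k) = 9.81×sin28.7°/1.667 = 2.827 m/s².
With constant a from rest, t = √(2L/a) = √(2·4.14/2.827) ≈ 1.71 s.

t ≈ 1.71 s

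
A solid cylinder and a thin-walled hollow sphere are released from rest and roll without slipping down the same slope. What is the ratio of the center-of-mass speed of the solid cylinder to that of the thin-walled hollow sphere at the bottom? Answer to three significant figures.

v_ratio ≈ 1.05

Each satisfies Mgh = ½(1+k)Mv² with k = I/(MR²), so v ∝ 1/√(1+k).
For the solid cylinder k = 0.5; for the thin-walled hollow sphere k = 2/3.
v₁/v₂ = √((1+k₂)/(1+k₁)) = √(1.667/1.5) ≈ 1.05.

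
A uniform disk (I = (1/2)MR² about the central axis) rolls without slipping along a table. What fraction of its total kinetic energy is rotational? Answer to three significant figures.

For this body I = (1/2)MR², i.e. k = I/(MR²) = 0.5.
With ω = v/R, KE_trans = ½Mv² and KE_rot = ½Iω² = ½kMv², so KE_total = ½(1+k)Mv².
The rotational fraction is therefore k/(1+k) = 0.5/1.5 ≈ 0.333.

fraction ≈ 0.333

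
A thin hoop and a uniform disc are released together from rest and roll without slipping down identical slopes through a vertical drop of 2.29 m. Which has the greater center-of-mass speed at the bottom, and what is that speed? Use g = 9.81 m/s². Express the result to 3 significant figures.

the uniform disc, at v ≈ 5.47 m/s

For rolling without slipping, Mgh = ½(1+k)Mv² where k = I/(MR²), so v = √(2gh/(1+k)).
Thin hoop: k = 1, giving v = √(2×9.81×2.29/2) = 4.74 m/s.
Uniform disc: k = 0.5, giving v = √(2×9.81×2.29/1.5) = 5.473 m/s.
The smaller k wins: the uniform disc, at ≈ 5.47 m/s.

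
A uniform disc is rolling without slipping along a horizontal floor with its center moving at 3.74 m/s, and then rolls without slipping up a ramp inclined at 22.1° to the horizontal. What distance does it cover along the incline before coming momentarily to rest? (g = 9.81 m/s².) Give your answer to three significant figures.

With I = (1/2)MR², the ratio k = I/(MR²) is 0.5.
Pure rolling means v = ωR; then KE = ½Mv² + ½I(v/R)² = ½(1+k)Mv² = (3/4)Mv².
Setting this equal to Mgh gives the vertical rise h = (1+k)v₀²/(2g) = 1.5×3.74²/(2×9.81) = 1.069 m.
Along the incline, d = h/sinθ = 1.069/sin22.1° ≈ 2.84 m.

d ≈ 2.84 m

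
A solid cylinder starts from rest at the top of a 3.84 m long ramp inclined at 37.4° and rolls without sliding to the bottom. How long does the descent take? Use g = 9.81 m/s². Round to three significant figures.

t ≈ 1.39 s

Here I = (1/2)MR², so the shape factor k = I/(MR²) = 0.5.
Translational: Mg sinθ − f = Ma. Rotational about the CM: fR = Iα = kMRa, so f = kMa.
Hence a = g sinθ/(1+k) = 9.81×sin37.4°/1.5 = 3.972 m/s².
With constant a from rest, t = √(2L/a) = √(2·3.84/3.972) ≈ 1.39 s.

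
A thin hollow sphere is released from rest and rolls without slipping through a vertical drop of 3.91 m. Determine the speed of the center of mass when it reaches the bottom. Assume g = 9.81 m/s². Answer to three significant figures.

v ≈ 6.78 m/s

With I = (2/3)MR², the ratio k = I/(MR²) is 2/3.
Rolling without slipping gives ω = v/R, so the total kinetic energy is ½Mv² + ½Iω² = ½(1+k)Mv² = (5/6)Mv².
Energy conservation: Mgh = (5/6)Mv², so v = √(2gh/(1+k)) = √(2 × 9.81 × 3.91 / 1.667) ≈ 6.78 m/s.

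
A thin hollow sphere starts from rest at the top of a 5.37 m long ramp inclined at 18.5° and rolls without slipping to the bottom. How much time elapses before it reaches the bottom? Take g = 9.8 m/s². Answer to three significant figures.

t ≈ 2.40 s

Here I = (2/3)MR², so the shape factor k = I/(MR²) = 2/3.
Along the incline Mg sinθ − f = Ma, and torque about the center fR = Iα = kMR²(a/R) gives f = kMa.
Hence a = g sinθ/(1+k) = 9.8×sin18.5°/1.667 = 1.866 m/s².
Starting from rest, L = ½at², so t = √(2L/a) = √(2×5.37/1.866) ≈ 2.40 s.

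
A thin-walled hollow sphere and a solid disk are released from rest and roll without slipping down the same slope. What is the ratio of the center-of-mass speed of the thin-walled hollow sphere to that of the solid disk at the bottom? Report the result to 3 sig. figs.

Each satisfies Mgh = ½(1+k)Mv² with k = I/(MR²), so v ∝ 1/√(1+k).
For the thin-walled hollow sphere k = 2/3; for the solid disk k = 0.5.
v₁/v₂ = √((1+k₂)/(1+k₁)) = √(1.5/1.667) ≈ 0.949.

v_ratio ≈ 0.949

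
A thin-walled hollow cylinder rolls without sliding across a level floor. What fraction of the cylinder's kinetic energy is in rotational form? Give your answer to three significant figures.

Here I = MR², so the shape factor k = I/(MR²) = 1.
Since ω = v/R, the translational part is ½Mv² and the rotational part is ½I(v/R)² = ½kMv²; the total is ½(1+k)Mv².
The rotational fraction is therefore k/(1+k) = 1/2 ≈ 0.500.

fraction ≈ 0.500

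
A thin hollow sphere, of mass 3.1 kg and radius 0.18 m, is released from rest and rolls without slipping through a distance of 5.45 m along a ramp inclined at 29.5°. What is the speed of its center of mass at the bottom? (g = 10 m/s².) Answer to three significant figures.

v ≈ 5.67 m/s

The moment of inertia is (2/3)MR², giving k ≡ I/(MR²) = 2/3.
Since it rolls without slipping, ω = v/R and KE = ½Mv² + ½Iω² = ½(1+k)Mv² = (5/6)Mv².
The vertical drop is h = L sinθ = 5.45 × sin29.5° = 2.684 m.
Energy conservation: Mgh = (5/6)Mv², so v = √(2gh/(1+k)) = √(2 × 10 × 2.684 / 1.667) ≈ 5.67 m/s.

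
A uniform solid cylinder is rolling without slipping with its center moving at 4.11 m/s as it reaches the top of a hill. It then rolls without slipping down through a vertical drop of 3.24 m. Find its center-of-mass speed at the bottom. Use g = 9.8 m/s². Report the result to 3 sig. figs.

Here I = (1/2)MR², so the shape factor k = I/(MR²) = 0.5.
Rolling without slipping gives ω = v/R, so the total kinetic energy is ½Mv² + ½Iω² = ½(1+k)Mv² = (3/4)Mv².
Energy conservation: (3/4)Mv₀² + Mgh = (3/4)Mv², so v² = v₀² + 2gh/(1+k).
v = √(4.11² + 2×9.8×3.24/1.5) = √59.23 ≈ 7.70 m/s.

v ≈ 7.70 m/s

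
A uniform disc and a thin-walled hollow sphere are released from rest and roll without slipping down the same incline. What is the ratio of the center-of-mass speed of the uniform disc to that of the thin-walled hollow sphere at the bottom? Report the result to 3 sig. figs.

Each satisfies Mgh = ½(1+k)Mv² with k = I/(MR²), so v ∝ 1/√(1+k).
For the uniform disc k = 0.5; for the thin-walled hollow sphere k = 2/3.
v₁/v₂ = √((1+k₂)/(1+k₁)) = √(1.667/1.5) ≈ 1.05.

v_ratio ≈ 1.05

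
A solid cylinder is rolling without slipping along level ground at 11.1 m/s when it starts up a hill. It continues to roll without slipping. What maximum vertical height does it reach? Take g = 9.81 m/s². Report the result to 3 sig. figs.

h ≈ 9.42 m

For this body I = (1/2)MR², i.e. k = I/(MR²) = 0.5.
The rolling condition ω = v/R makes the rotational term ½I(v/R)² = ½kMv², so KE_total = ½(1+k)Mv² = (3/4)Mv².
At the top the kinetic energy is zero, so (3/4)Mv₀² = Mgh.
Thus h = (1+k)v₀²/(2g) = 1.5 × 11.1² / (2 × 9.81) ≈ 9.42 m.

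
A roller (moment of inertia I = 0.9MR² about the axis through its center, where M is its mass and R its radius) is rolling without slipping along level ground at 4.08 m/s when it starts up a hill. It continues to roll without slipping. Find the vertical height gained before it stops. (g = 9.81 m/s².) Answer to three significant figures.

h ≈ 1.61 m

With I = 0.9MR², the ratio k = I/(MR²) is 0.9.
Since it rolls without slipping, ω = v/R and KE = ½Mv² + ½Iω² = ½(1+k)Mv² = (19/20)Mv².
At the top the kinetic energy is zero, so (19/20)Mv₀² = Mgh.
Thus h = (1+k)v₀²/(2g) = 1.9 × 4.08² / (2 × 9.81) ≈ 1.61 m.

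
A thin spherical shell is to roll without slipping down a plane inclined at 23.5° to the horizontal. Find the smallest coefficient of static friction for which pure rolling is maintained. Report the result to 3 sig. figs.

μ_min ≈ 0.174

Here I = (2/3)MR², so the shape factor k = I/(MR²) = 2/3.
Newton's second law down the slope: Mg sinθ − f = Ma. The torque equation fR = Iα (with α = a/R) gives f = kMa.
These give a = g sinθ/(1+k) and the required friction f = kMg sinθ/(1+k).
With N = Mg cosθ, the no-slip condition f ≤ μN gives μ_min = f/N = k tanθ/(1+k).
μ_min = (2/3) × tan23.5° / 1.667 ≈ 0.174.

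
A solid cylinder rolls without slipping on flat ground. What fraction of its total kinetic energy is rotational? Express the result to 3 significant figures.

The moment of inertia is (1/2)MR², giving k ≡ I/(MR²) = 0.5.
With ω = v/R, KE_trans = ½Mv² and KE_rot = ½Iω² = ½kMv², so KE_total = ½(1+k)Mv².
The rotational fraction is therefore k/(1+k) = 0.5/1.5 ≈ 0.333.

fraction ≈ 0.333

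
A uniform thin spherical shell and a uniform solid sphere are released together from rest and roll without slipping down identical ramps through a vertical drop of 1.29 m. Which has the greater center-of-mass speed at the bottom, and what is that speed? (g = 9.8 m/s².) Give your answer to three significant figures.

For rolling without slipping, Mgh = ½(1+k)Mv² where k = I/(MR²), so v = √(2gh/(1+k)).
Uniform thin spherical shell: k = 2/3, giving v = √(2×9.8×1.29/1.667) = 3.895 m/s.
Uniform solid sphere: k = 0.4, giving v = √(2×9.8×1.29/1.4) = 4.25 m/s.
The smaller k wins: the uniform solid sphere, at ≈ 4.25 m/s.

the uniform solid sphere, at v ≈ 4.25 m/s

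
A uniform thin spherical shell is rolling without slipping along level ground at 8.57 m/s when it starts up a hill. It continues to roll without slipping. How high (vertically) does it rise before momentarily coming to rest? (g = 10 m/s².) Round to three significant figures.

The moment of inertia is (2/3)MR², giving k ≡ I/(MR²) = 2/3.
The rolling condition ω = v/R makes the rotational term ½I(v/R)² = ½kMv², so KE_total = ½(1+k)Mv² = (5/6)Mv².
At the top the kinetic energy is zero, so (5/6)Mv₀² = Mgh.
Thus h = (1+k)v₀²/(2g) = 1.667 × 8.57² / (2 × 10) ≈ 6.12 m.

h ≈ 6.12 m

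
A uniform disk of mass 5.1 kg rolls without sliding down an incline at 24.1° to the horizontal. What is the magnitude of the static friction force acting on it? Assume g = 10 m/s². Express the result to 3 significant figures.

f ≈ 6.94 N

Here I = (1/2)MR², so the shape factor k = I/(MR²) = 0.5.
Newton's second law down the slope: Mg sinθ − f = Ma. The torque equation fR = Iα (with α = a/R) gives f = kMa.
Combining, a = g sinθ/(1+k) and f = kMa = kMg sinθ/(1+k).
f = 0.5 × 5.1 × 10 × sin24.1° / 1.5 ≈ 6.94 N.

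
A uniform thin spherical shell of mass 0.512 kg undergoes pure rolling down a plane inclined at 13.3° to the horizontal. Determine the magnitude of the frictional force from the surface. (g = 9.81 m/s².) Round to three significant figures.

With I = (2/3)MR², the ratio k = I/(MR²) is 2/3.
Translational: Mg sinθ − f = Ma. Rotational about the CM: fR = Iα = kMRa, so f = kMa.
Combining, a = g sinθ/(1+k) and f = kMa = kMg sinθ/(1+k).
f = (2/3) × 0.512 × 9.81 × sin13.3° / 1.667 ≈ 0.462 N.

f ≈ 0.462 N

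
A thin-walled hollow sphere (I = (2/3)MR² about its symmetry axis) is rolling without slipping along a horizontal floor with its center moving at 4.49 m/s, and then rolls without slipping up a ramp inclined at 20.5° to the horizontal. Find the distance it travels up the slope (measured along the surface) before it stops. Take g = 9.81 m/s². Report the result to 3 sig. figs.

The moment of inertia is (2/3)MR², giving k ≡ I/(MR²) = 2/3.
Since it rolls without slipping, ω = v/R and KE = ½Mv² + ½Iω² = ½(1+k)Mv² = (5/6)Mv².
Setting this equal to Mgh gives the vertical rise h = (1+k)v₀²/(2g) = 1.667×4.49²/(2×9.81) = 1.713 m.
Along the incline, d = h/sinθ = 1.713/sin20.5° ≈ 4.89 m.

d ≈ 4.89 m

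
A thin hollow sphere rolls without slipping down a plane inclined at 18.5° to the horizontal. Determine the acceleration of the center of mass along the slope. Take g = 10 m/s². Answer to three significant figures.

For this body I = (2/3)MR², i.e. k = I/(MR²) = 2/3.
Newton's second law down the slope: Mg sinθ − f = Ma. The torque equation fR = Iα (with α = a/R) gives f = kMa.
Eliminating f: Mg sinθ = (1+k)Ma, so a = g sinθ/(1+k) = 10 × sin18.5° / 1.667 ≈ 1.90 m/s².

a ≈ 1.90 m/s²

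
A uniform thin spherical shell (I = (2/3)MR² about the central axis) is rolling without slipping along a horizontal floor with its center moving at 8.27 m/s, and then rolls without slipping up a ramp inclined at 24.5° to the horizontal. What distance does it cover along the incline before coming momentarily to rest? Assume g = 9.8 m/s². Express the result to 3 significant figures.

d ≈ 14.0 m

For this body I = (2/3)MR², i.e. k = I/(MR²) = 2/3.
The rolling condition ω = v/R makes the rotational term ½I(v/R)² = ½kMv², so KE_total = ½(1+k)Mv² = (5/6)Mv².
Setting this equal to Mgh gives the vertical rise h = (1+k)v₀²/(2g) = 1.667×8.27²/(2×9.8) = 5.816 m.
Along the incline, d = h/sinθ = 5.816/sin24.5° ≈ 14.0 m.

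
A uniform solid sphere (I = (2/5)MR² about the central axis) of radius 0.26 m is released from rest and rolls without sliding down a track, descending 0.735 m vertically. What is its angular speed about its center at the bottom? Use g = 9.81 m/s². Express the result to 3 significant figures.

Here I = (2/5)MR², so the shape factor k = I/(MR²) = 0.4.
Pure rolling means v = ωR; then KE = ½Mv² + ½I(v/R)² = ½(1+k)Mv² = (7/10)Mv².
Energy conservation Mgh = ½(1+k)Mv² gives v = √(2gh/(1+k)) = √(2 × 9.81 × 0.735 / 1.4) = 3.209 m/s.
The angular speed follows from ω = v/R = 3.209/0.26 ≈ 12.3 rad/s.

ω ≈ 12.3 rad/s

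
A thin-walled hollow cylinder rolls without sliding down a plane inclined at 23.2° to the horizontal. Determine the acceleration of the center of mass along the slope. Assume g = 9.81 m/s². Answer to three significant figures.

Here I = MR², so the shape factor k = I/(MR²) = 1.
Translational: Mg sinθ − f = Ma. Rotational about the CM: fR = Iα = kMRa, so f = kMa.
Eliminating f: Mg sinθ = (1+k)Ma, so a = g sinθ/(1+k) = 9.81 × sin23.2° / 2 ≈ 1.93 m/s².

a ≈ 1.93 m/s²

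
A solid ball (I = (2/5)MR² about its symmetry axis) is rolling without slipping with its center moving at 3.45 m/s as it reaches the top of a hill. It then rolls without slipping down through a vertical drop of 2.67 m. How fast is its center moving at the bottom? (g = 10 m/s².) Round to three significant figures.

For this body I = (2/5)MR², i.e. k = I/(MR²) = 0.4.
The rolling condition ω = v/R makes the rotational term ½I(v/R)² = ½kMv², so KE_total = ½(1+k)Mv² = (7/10)Mv².
Conserving energy between top and bottom: (7/10)Mv² = (7/10)Mv₀² + Mgh, hence v² = v₀² + 2gh/(1+k).
v = √(3.45² + 2×10×2.67/1.4) = √50.05 ≈ 7.07 m/s.

v ≈ 7.07 m/s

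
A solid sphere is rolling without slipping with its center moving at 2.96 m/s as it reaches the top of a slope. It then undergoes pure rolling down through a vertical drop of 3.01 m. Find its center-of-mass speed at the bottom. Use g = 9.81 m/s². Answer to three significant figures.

v ≈ 7.14 m/s

The moment of inertia is (2/5)MR², giving k ≡ I/(MR²) = 0.4.
Pure rolling means v = ωR; then KE = ½Mv² + ½I(v/R)² = ½(1+k)Mv² = (7/10)Mv².
Energy conservation: (7/10)Mv₀² + Mgh = (7/10)Mv², so v² = v₀² + 2gh/(1+k).
v = √(2.96² + 2×9.81×3.01/1.4) = √50.94 ≈ 7.14 m/s.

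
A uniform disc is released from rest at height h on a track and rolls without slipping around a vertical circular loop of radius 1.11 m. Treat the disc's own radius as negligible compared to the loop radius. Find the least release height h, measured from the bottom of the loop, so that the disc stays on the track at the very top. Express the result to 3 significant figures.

h_min ≈ 3.05 m

For this body I = (1/2)MR², i.e. k = I/(MR²) = 0.5.
At the top, contact is just lost when gravity alone supplies the centripetal force: Mg = Mv_top²/r, i.e. v_top² = gr.
With ω = v/R, the kinetic energy at speed v is ½(1+k)Mv² = (3/4)Mv².
Energy conservation from release (height h) to the top (height 2r): Mgh = Mg(2r) + (3/4)M·gr.
Thus h_min = 2r + (1+k)r/2 = r(2 + 1.5/2) = 1.11 × 2.75 ≈ 3.05 m.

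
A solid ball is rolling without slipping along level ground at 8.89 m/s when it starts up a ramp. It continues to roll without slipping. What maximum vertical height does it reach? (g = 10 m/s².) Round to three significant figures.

h ≈ 5.53 m

The moment of inertia is (2/5)MR², giving k ≡ I/(MR²) = 0.4.
Since it rolls without slipping, ω = v/R and KE = ½Mv² + ½Iω² = ½(1+k)Mv² = (7/10)Mv².
At the top the kinetic energy is zero, so (7/10)Mv₀² = Mgh.
Thus h = (1+k)v₀²/(2g) = 1.4 × 8.89² / (2 × 10) ≈ 5.53 m.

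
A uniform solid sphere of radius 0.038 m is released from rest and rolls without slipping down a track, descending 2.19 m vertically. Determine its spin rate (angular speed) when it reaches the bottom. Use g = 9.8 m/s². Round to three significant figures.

Here I = (2/5)MR², so the shape factor k = I/(MR²) = 0.4.
The rolling condition ω = v/R makes the rotational term ½I(v/R)² = ½kMv², so KE_total = ½(1+k)Mv² = (7/10)Mv².
Energy conservation Mgh = ½(1+k)Mv² gives v = √(2gh/(1+k)) = √(2 × 9.8 × 2.19 / 1.4) = 5.537 m/s.
The angular speed follows from ω = v/R = 5.537/0.038 ≈ 146 rad/s.

ω ≈ 146 rad/s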